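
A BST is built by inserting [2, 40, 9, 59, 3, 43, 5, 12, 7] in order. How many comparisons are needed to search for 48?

Search path for 48: 2 -> 40 -> 59 -> 43
Found: False
Comparisons: 4


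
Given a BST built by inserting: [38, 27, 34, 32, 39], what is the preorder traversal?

Tree insertion order: [38, 27, 34, 32, 39]
Tree (level-order array): [38, 27, 39, None, 34, None, None, 32]
Preorder traversal: [38, 27, 34, 32, 39]


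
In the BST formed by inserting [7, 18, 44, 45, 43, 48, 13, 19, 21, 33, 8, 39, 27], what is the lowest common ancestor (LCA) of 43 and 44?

Tree insertion order: [7, 18, 44, 45, 43, 48, 13, 19, 21, 33, 8, 39, 27]
Tree (level-order array): [7, None, 18, 13, 44, 8, None, 43, 45, None, None, 19, None, None, 48, None, 21, None, None, None, 33, 27, 39]
In a BST, the LCA of p=43, q=44 is the first node v on the
root-to-leaf path with p <= v <= q (go left if both < v, right if both > v).
Walk from root:
  at 7: both 43 and 44 > 7, go right
  at 18: both 43 and 44 > 18, go right
  at 44: 43 <= 44 <= 44, this is the LCA
LCA = 44


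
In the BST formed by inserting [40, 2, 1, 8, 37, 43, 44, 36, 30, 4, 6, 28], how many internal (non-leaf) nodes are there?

Tree built from: [40, 2, 1, 8, 37, 43, 44, 36, 30, 4, 6, 28]
Tree (level-order array): [40, 2, 43, 1, 8, None, 44, None, None, 4, 37, None, None, None, 6, 36, None, None, None, 30, None, 28]
Rule: An internal node has at least one child.
Per-node child counts:
  node 40: 2 child(ren)
  node 2: 2 child(ren)
  node 1: 0 child(ren)
  node 8: 2 child(ren)
  node 4: 1 child(ren)
  node 6: 0 child(ren)
  node 37: 1 child(ren)
  node 36: 1 child(ren)
  node 30: 1 child(ren)
  node 28: 0 child(ren)
  node 43: 1 child(ren)
  node 44: 0 child(ren)
Matching nodes: [40, 2, 8, 4, 37, 36, 30, 43]
Count of internal (non-leaf) nodes: 8


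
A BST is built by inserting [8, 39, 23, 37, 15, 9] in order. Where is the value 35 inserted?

Starting tree (level order): [8, None, 39, 23, None, 15, 37, 9]
Insertion path: 8 -> 39 -> 23 -> 37
Result: insert 35 as left child of 37
Final tree (level order): [8, None, 39, 23, None, 15, 37, 9, None, 35]


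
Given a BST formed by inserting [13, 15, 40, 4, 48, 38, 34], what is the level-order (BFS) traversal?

Tree insertion order: [13, 15, 40, 4, 48, 38, 34]
Tree (level-order array): [13, 4, 15, None, None, None, 40, 38, 48, 34]
BFS from the root, enqueuing left then right child of each popped node:
  queue [13] -> pop 13, enqueue [4, 15], visited so far: [13]
  queue [4, 15] -> pop 4, enqueue [none], visited so far: [13, 4]
  queue [15] -> pop 15, enqueue [40], visited so far: [13, 4, 15]
  queue [40] -> pop 40, enqueue [38, 48], visited so far: [13, 4, 15, 40]
  queue [38, 48] -> pop 38, enqueue [34], visited so far: [13, 4, 15, 40, 38]
  queue [48, 34] -> pop 48, enqueue [none], visited so far: [13, 4, 15, 40, 38, 48]
  queue [34] -> pop 34, enqueue [none], visited so far: [13, 4, 15, 40, 38, 48, 34]
Result: [13, 4, 15, 40, 38, 48, 34]


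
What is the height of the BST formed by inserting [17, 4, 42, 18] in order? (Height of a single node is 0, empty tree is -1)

Insertion order: [17, 4, 42, 18]
Tree (level-order array): [17, 4, 42, None, None, 18]
Compute height bottom-up (empty subtree = -1):
  height(4) = 1 + max(-1, -1) = 0
  height(18) = 1 + max(-1, -1) = 0
  height(42) = 1 + max(0, -1) = 1
  height(17) = 1 + max(0, 1) = 2
Height = 2


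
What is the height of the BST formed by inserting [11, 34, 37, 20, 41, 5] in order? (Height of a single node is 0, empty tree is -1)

Insertion order: [11, 34, 37, 20, 41, 5]
Tree (level-order array): [11, 5, 34, None, None, 20, 37, None, None, None, 41]
Compute height bottom-up (empty subtree = -1):
  height(5) = 1 + max(-1, -1) = 0
  height(20) = 1 + max(-1, -1) = 0
  height(41) = 1 + max(-1, -1) = 0
  height(37) = 1 + max(-1, 0) = 1
  height(34) = 1 + max(0, 1) = 2
  height(11) = 1 + max(0, 2) = 3
Height = 3


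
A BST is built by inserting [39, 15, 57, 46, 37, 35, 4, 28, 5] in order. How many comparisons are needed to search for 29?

Search path for 29: 39 -> 15 -> 37 -> 35 -> 28
Found: False
Comparisons: 5


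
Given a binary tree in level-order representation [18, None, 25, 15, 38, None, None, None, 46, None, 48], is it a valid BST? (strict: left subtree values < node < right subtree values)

Level-order array: [18, None, 25, 15, 38, None, None, None, 46, None, 48]
Validate using subtree bounds (lo, hi): at each node, require lo < value < hi,
then recurse left with hi=value and right with lo=value.
Preorder trace (stopping at first violation):
  at node 18 with bounds (-inf, +inf): OK
  at node 25 with bounds (18, +inf): OK
  at node 15 with bounds (18, 25): VIOLATION
Node 15 violates its bound: not (18 < 15 < 25).
Result: Not a valid BST


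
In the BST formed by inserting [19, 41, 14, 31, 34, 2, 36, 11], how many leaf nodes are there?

Tree built from: [19, 41, 14, 31, 34, 2, 36, 11]
Tree (level-order array): [19, 14, 41, 2, None, 31, None, None, 11, None, 34, None, None, None, 36]
Rule: A leaf has 0 children.
Per-node child counts:
  node 19: 2 child(ren)
  node 14: 1 child(ren)
  node 2: 1 child(ren)
  node 11: 0 child(ren)
  node 41: 1 child(ren)
  node 31: 1 child(ren)
  node 34: 1 child(ren)
  node 36: 0 child(ren)
Matching nodes: [11, 36]
Count of leaf nodes: 2


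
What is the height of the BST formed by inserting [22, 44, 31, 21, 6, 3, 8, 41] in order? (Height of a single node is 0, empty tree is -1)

Insertion order: [22, 44, 31, 21, 6, 3, 8, 41]
Tree (level-order array): [22, 21, 44, 6, None, 31, None, 3, 8, None, 41]
Compute height bottom-up (empty subtree = -1):
  height(3) = 1 + max(-1, -1) = 0
  height(8) = 1 + max(-1, -1) = 0
  height(6) = 1 + max(0, 0) = 1
  height(21) = 1 + max(1, -1) = 2
  height(41) = 1 + max(-1, -1) = 0
  height(31) = 1 + max(-1, 0) = 1
  height(44) = 1 + max(1, -1) = 2
  height(22) = 1 + max(2, 2) = 3
Height = 3


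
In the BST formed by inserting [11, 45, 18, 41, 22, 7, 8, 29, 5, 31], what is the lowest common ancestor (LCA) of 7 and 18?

Tree insertion order: [11, 45, 18, 41, 22, 7, 8, 29, 5, 31]
Tree (level-order array): [11, 7, 45, 5, 8, 18, None, None, None, None, None, None, 41, 22, None, None, 29, None, 31]
In a BST, the LCA of p=7, q=18 is the first node v on the
root-to-leaf path with p <= v <= q (go left if both < v, right if both > v).
Walk from root:
  at 11: 7 <= 11 <= 18, this is the LCA
LCA = 11


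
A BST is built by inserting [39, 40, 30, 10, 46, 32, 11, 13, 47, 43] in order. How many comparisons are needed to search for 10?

Search path for 10: 39 -> 30 -> 10
Found: True
Comparisons: 3


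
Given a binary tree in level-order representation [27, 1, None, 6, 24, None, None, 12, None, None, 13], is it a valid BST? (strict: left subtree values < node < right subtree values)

Level-order array: [27, 1, None, 6, 24, None, None, 12, None, None, 13]
Validate using subtree bounds (lo, hi): at each node, require lo < value < hi,
then recurse left with hi=value and right with lo=value.
Preorder trace (stopping at first violation):
  at node 27 with bounds (-inf, +inf): OK
  at node 1 with bounds (-inf, 27): OK
  at node 6 with bounds (-inf, 1): VIOLATION
Node 6 violates its bound: not (-inf < 6 < 1).
Result: Not a valid BST


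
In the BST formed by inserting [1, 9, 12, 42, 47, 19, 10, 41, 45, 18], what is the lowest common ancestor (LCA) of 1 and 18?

Tree insertion order: [1, 9, 12, 42, 47, 19, 10, 41, 45, 18]
Tree (level-order array): [1, None, 9, None, 12, 10, 42, None, None, 19, 47, 18, 41, 45]
In a BST, the LCA of p=1, q=18 is the first node v on the
root-to-leaf path with p <= v <= q (go left if both < v, right if both > v).
Walk from root:
  at 1: 1 <= 1 <= 18, this is the LCA
LCA = 1


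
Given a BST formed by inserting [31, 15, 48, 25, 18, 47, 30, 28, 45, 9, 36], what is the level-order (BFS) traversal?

Tree insertion order: [31, 15, 48, 25, 18, 47, 30, 28, 45, 9, 36]
Tree (level-order array): [31, 15, 48, 9, 25, 47, None, None, None, 18, 30, 45, None, None, None, 28, None, 36]
BFS from the root, enqueuing left then right child of each popped node:
  queue [31] -> pop 31, enqueue [15, 48], visited so far: [31]
  queue [15, 48] -> pop 15, enqueue [9, 25], visited so far: [31, 15]
  queue [48, 9, 25] -> pop 48, enqueue [47], visited so far: [31, 15, 48]
  queue [9, 25, 47] -> pop 9, enqueue [none], visited so far: [31, 15, 48, 9]
  queue [25, 47] -> pop 25, enqueue [18, 30], visited so far: [31, 15, 48, 9, 25]
  queue [47, 18, 30] -> pop 47, enqueue [45], visited so far: [31, 15, 48, 9, 25, 47]
  queue [18, 30, 45] -> pop 18, enqueue [none], visited so far: [31, 15, 48, 9, 25, 47, 18]
  queue [30, 45] -> pop 30, enqueue [28], visited so far: [31, 15, 48, 9, 25, 47, 18, 30]
  queue [45, 28] -> pop 45, enqueue [36], visited so far: [31, 15, 48, 9, 25, 47, 18, 30, 45]
  queue [28, 36] -> pop 28, enqueue [none], visited so far: [31, 15, 48, 9, 25, 47, 18, 30, 45, 28]
  queue [36] -> pop 36, enqueue [none], visited so far: [31, 15, 48, 9, 25, 47, 18, 30, 45, 28, 36]
Result: [31, 15, 48, 9, 25, 47, 18, 30, 45, 28, 36]


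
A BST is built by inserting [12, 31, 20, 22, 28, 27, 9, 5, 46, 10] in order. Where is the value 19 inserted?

Starting tree (level order): [12, 9, 31, 5, 10, 20, 46, None, None, None, None, None, 22, None, None, None, 28, 27]
Insertion path: 12 -> 31 -> 20
Result: insert 19 as left child of 20
Final tree (level order): [12, 9, 31, 5, 10, 20, 46, None, None, None, None, 19, 22, None, None, None, None, None, 28, 27]


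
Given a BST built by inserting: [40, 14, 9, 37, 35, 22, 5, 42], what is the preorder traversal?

Tree insertion order: [40, 14, 9, 37, 35, 22, 5, 42]
Tree (level-order array): [40, 14, 42, 9, 37, None, None, 5, None, 35, None, None, None, 22]
Preorder traversal: [40, 14, 9, 5, 37, 35, 22, 42]


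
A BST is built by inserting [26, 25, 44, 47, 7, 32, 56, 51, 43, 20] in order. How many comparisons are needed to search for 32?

Search path for 32: 26 -> 44 -> 32
Found: True
Comparisons: 3


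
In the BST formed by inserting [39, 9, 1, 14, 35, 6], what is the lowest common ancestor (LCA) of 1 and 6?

Tree insertion order: [39, 9, 1, 14, 35, 6]
Tree (level-order array): [39, 9, None, 1, 14, None, 6, None, 35]
In a BST, the LCA of p=1, q=6 is the first node v on the
root-to-leaf path with p <= v <= q (go left if both < v, right if both > v).
Walk from root:
  at 39: both 1 and 6 < 39, go left
  at 9: both 1 and 6 < 9, go left
  at 1: 1 <= 1 <= 6, this is the LCA
LCA = 1


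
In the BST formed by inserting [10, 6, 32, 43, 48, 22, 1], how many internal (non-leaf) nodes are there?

Tree built from: [10, 6, 32, 43, 48, 22, 1]
Tree (level-order array): [10, 6, 32, 1, None, 22, 43, None, None, None, None, None, 48]
Rule: An internal node has at least one child.
Per-node child counts:
  node 10: 2 child(ren)
  node 6: 1 child(ren)
  node 1: 0 child(ren)
  node 32: 2 child(ren)
  node 22: 0 child(ren)
  node 43: 1 child(ren)
  node 48: 0 child(ren)
Matching nodes: [10, 6, 32, 43]
Count of internal (non-leaf) nodes: 4


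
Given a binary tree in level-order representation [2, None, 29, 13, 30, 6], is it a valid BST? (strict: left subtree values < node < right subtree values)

Level-order array: [2, None, 29, 13, 30, 6]
Validate using subtree bounds (lo, hi): at each node, require lo < value < hi,
then recurse left with hi=value and right with lo=value.
Preorder trace (stopping at first violation):
  at node 2 with bounds (-inf, +inf): OK
  at node 29 with bounds (2, +inf): OK
  at node 13 with bounds (2, 29): OK
  at node 6 with bounds (2, 13): OK
  at node 30 with bounds (29, +inf): OK
No violation found at any node.
Result: Valid BST


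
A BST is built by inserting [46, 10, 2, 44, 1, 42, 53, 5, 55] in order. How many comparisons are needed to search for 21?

Search path for 21: 46 -> 10 -> 44 -> 42
Found: False
Comparisons: 4


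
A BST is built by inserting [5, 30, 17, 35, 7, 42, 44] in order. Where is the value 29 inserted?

Starting tree (level order): [5, None, 30, 17, 35, 7, None, None, 42, None, None, None, 44]
Insertion path: 5 -> 30 -> 17
Result: insert 29 as right child of 17
Final tree (level order): [5, None, 30, 17, 35, 7, 29, None, 42, None, None, None, None, None, 44]


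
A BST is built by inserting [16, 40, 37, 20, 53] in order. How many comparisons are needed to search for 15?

Search path for 15: 16
Found: False
Comparisons: 1


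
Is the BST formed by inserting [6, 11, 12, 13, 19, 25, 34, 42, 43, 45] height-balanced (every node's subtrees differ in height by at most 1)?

Tree (level-order array): [6, None, 11, None, 12, None, 13, None, 19, None, 25, None, 34, None, 42, None, 43, None, 45]
Definition: a tree is height-balanced if, at every node, |h(left) - h(right)| <= 1 (empty subtree has height -1).
Bottom-up per-node check:
  node 45: h_left=-1, h_right=-1, diff=0 [OK], height=0
  node 43: h_left=-1, h_right=0, diff=1 [OK], height=1
  node 42: h_left=-1, h_right=1, diff=2 [FAIL (|-1-1|=2 > 1)], height=2
  node 34: h_left=-1, h_right=2, diff=3 [FAIL (|-1-2|=3 > 1)], height=3
  node 25: h_left=-1, h_right=3, diff=4 [FAIL (|-1-3|=4 > 1)], height=4
  node 19: h_left=-1, h_right=4, diff=5 [FAIL (|-1-4|=5 > 1)], height=5
  node 13: h_left=-1, h_right=5, diff=6 [FAIL (|-1-5|=6 > 1)], height=6
  node 12: h_left=-1, h_right=6, diff=7 [FAIL (|-1-6|=7 > 1)], height=7
  node 11: h_left=-1, h_right=7, diff=8 [FAIL (|-1-7|=8 > 1)], height=8
  node 6: h_left=-1, h_right=8, diff=9 [FAIL (|-1-8|=9 > 1)], height=9
Node 42 violates the condition: |-1 - 1| = 2 > 1.
Result: Not balanced


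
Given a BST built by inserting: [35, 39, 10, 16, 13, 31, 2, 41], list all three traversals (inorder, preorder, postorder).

Tree insertion order: [35, 39, 10, 16, 13, 31, 2, 41]
Tree (level-order array): [35, 10, 39, 2, 16, None, 41, None, None, 13, 31]
Inorder (L, root, R): [2, 10, 13, 16, 31, 35, 39, 41]
Preorder (root, L, R): [35, 10, 2, 16, 13, 31, 39, 41]
Postorder (L, R, root): [2, 13, 31, 16, 10, 41, 39, 35]


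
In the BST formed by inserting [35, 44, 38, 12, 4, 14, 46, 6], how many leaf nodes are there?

Tree built from: [35, 44, 38, 12, 4, 14, 46, 6]
Tree (level-order array): [35, 12, 44, 4, 14, 38, 46, None, 6]
Rule: A leaf has 0 children.
Per-node child counts:
  node 35: 2 child(ren)
  node 12: 2 child(ren)
  node 4: 1 child(ren)
  node 6: 0 child(ren)
  node 14: 0 child(ren)
  node 44: 2 child(ren)
  node 38: 0 child(ren)
  node 46: 0 child(ren)
Matching nodes: [6, 14, 38, 46]
Count of leaf nodes: 4


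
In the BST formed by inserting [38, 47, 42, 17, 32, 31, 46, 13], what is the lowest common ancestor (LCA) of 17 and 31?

Tree insertion order: [38, 47, 42, 17, 32, 31, 46, 13]
Tree (level-order array): [38, 17, 47, 13, 32, 42, None, None, None, 31, None, None, 46]
In a BST, the LCA of p=17, q=31 is the first node v on the
root-to-leaf path with p <= v <= q (go left if both < v, right if both > v).
Walk from root:
  at 38: both 17 and 31 < 38, go left
  at 17: 17 <= 17 <= 31, this is the LCA
LCA = 17


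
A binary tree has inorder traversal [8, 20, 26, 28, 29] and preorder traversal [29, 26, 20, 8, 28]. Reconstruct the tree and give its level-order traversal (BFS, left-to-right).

Inorder:  [8, 20, 26, 28, 29]
Preorder: [29, 26, 20, 8, 28]
Algorithm: preorder visits root first, so consume preorder in order;
for each root, split the current inorder slice at that value into
left-subtree inorder and right-subtree inorder, then recurse.
Recursive splits:
  root=29; inorder splits into left=[8, 20, 26, 28], right=[]
  root=26; inorder splits into left=[8, 20], right=[28]
  root=20; inorder splits into left=[8], right=[]
  root=8; inorder splits into left=[], right=[]
  root=28; inorder splits into left=[], right=[]
Reconstructed level-order: [29, 26, 20, 28, 8]


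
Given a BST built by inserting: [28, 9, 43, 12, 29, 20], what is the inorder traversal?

Tree insertion order: [28, 9, 43, 12, 29, 20]
Tree (level-order array): [28, 9, 43, None, 12, 29, None, None, 20]
Inorder traversal: [9, 12, 20, 28, 29, 43]


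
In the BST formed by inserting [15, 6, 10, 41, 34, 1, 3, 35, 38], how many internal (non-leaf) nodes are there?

Tree built from: [15, 6, 10, 41, 34, 1, 3, 35, 38]
Tree (level-order array): [15, 6, 41, 1, 10, 34, None, None, 3, None, None, None, 35, None, None, None, 38]
Rule: An internal node has at least one child.
Per-node child counts:
  node 15: 2 child(ren)
  node 6: 2 child(ren)
  node 1: 1 child(ren)
  node 3: 0 child(ren)
  node 10: 0 child(ren)
  node 41: 1 child(ren)
  node 34: 1 child(ren)
  node 35: 1 child(ren)
  node 38: 0 child(ren)
Matching nodes: [15, 6, 1, 41, 34, 35]
Count of internal (non-leaf) nodes: 6


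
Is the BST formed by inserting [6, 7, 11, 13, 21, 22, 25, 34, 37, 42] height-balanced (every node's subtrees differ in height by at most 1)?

Tree (level-order array): [6, None, 7, None, 11, None, 13, None, 21, None, 22, None, 25, None, 34, None, 37, None, 42]
Definition: a tree is height-balanced if, at every node, |h(left) - h(right)| <= 1 (empty subtree has height -1).
Bottom-up per-node check:
  node 42: h_left=-1, h_right=-1, diff=0 [OK], height=0
  node 37: h_left=-1, h_right=0, diff=1 [OK], height=1
  node 34: h_left=-1, h_right=1, diff=2 [FAIL (|-1-1|=2 > 1)], height=2
  node 25: h_left=-1, h_right=2, diff=3 [FAIL (|-1-2|=3 > 1)], height=3
  node 22: h_left=-1, h_right=3, diff=4 [FAIL (|-1-3|=4 > 1)], height=4
  node 21: h_left=-1, h_right=4, diff=5 [FAIL (|-1-4|=5 > 1)], height=5
  node 13: h_left=-1, h_right=5, diff=6 [FAIL (|-1-5|=6 > 1)], height=6
  node 11: h_left=-1, h_right=6, diff=7 [FAIL (|-1-6|=7 > 1)], height=7
  node 7: h_left=-1, h_right=7, diff=8 [FAIL (|-1-7|=8 > 1)], height=8
  node 6: h_left=-1, h_right=8, diff=9 [FAIL (|-1-8|=9 > 1)], height=9
Node 34 violates the condition: |-1 - 1| = 2 > 1.
Result: Not balanced


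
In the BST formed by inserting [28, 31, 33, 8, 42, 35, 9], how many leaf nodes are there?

Tree built from: [28, 31, 33, 8, 42, 35, 9]
Tree (level-order array): [28, 8, 31, None, 9, None, 33, None, None, None, 42, 35]
Rule: A leaf has 0 children.
Per-node child counts:
  node 28: 2 child(ren)
  node 8: 1 child(ren)
  node 9: 0 child(ren)
  node 31: 1 child(ren)
  node 33: 1 child(ren)
  node 42: 1 child(ren)
  node 35: 0 child(ren)
Matching nodes: [9, 35]
Count of leaf nodes: 2


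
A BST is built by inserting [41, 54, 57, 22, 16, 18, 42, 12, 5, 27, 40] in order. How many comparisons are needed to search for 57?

Search path for 57: 41 -> 54 -> 57
Found: True
Comparisons: 3


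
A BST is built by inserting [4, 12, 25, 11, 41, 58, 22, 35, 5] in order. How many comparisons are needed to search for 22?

Search path for 22: 4 -> 12 -> 25 -> 22
Found: True
Comparisons: 4


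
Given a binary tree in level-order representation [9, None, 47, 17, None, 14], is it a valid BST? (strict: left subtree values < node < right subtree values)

Level-order array: [9, None, 47, 17, None, 14]
Validate using subtree bounds (lo, hi): at each node, require lo < value < hi,
then recurse left with hi=value and right with lo=value.
Preorder trace (stopping at first violation):
  at node 9 with bounds (-inf, +inf): OK
  at node 47 with bounds (9, +inf): OK
  at node 17 with bounds (9, 47): OK
  at node 14 with bounds (9, 17): OK
No violation found at any node.
Result: Valid BST


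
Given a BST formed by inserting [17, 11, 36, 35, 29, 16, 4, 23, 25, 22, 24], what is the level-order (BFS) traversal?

Tree insertion order: [17, 11, 36, 35, 29, 16, 4, 23, 25, 22, 24]
Tree (level-order array): [17, 11, 36, 4, 16, 35, None, None, None, None, None, 29, None, 23, None, 22, 25, None, None, 24]
BFS from the root, enqueuing left then right child of each popped node:
  queue [17] -> pop 17, enqueue [11, 36], visited so far: [17]
  queue [11, 36] -> pop 11, enqueue [4, 16], visited so far: [17, 11]
  queue [36, 4, 16] -> pop 36, enqueue [35], visited so far: [17, 11, 36]
  queue [4, 16, 35] -> pop 4, enqueue [none], visited so far: [17, 11, 36, 4]
  queue [16, 35] -> pop 16, enqueue [none], visited so far: [17, 11, 36, 4, 16]
  queue [35] -> pop 35, enqueue [29], visited so far: [17, 11, 36, 4, 16, 35]
  queue [29] -> pop 29, enqueue [23], visited so far: [17, 11, 36, 4, 16, 35, 29]
  queue [23] -> pop 23, enqueue [22, 25], visited so far: [17, 11, 36, 4, 16, 35, 29, 23]
  queue [22, 25] -> pop 22, enqueue [none], visited so far: [17, 11, 36, 4, 16, 35, 29, 23, 22]
  queue [25] -> pop 25, enqueue [24], visited so far: [17, 11, 36, 4, 16, 35, 29, 23, 22, 25]
  queue [24] -> pop 24, enqueue [none], visited so far: [17, 11, 36, 4, 16, 35, 29, 23, 22, 25, 24]
Result: [17, 11, 36, 4, 16, 35, 29, 23, 22, 25, 24]


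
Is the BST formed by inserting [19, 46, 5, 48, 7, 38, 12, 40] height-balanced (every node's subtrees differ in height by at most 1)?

Tree (level-order array): [19, 5, 46, None, 7, 38, 48, None, 12, None, 40]
Definition: a tree is height-balanced if, at every node, |h(left) - h(right)| <= 1 (empty subtree has height -1).
Bottom-up per-node check:
  node 12: h_left=-1, h_right=-1, diff=0 [OK], height=0
  node 7: h_left=-1, h_right=0, diff=1 [OK], height=1
  node 5: h_left=-1, h_right=1, diff=2 [FAIL (|-1-1|=2 > 1)], height=2
  node 40: h_left=-1, h_right=-1, diff=0 [OK], height=0
  node 38: h_left=-1, h_right=0, diff=1 [OK], height=1
  node 48: h_left=-1, h_right=-1, diff=0 [OK], height=0
  node 46: h_left=1, h_right=0, diff=1 [OK], height=2
  node 19: h_left=2, h_right=2, diff=0 [OK], height=3
Node 5 violates the condition: |-1 - 1| = 2 > 1.
Result: Not balanced


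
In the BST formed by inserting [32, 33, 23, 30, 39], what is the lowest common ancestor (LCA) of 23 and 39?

Tree insertion order: [32, 33, 23, 30, 39]
Tree (level-order array): [32, 23, 33, None, 30, None, 39]
In a BST, the LCA of p=23, q=39 is the first node v on the
root-to-leaf path with p <= v <= q (go left if both < v, right if both > v).
Walk from root:
  at 32: 23 <= 32 <= 39, this is the LCA
LCA = 32


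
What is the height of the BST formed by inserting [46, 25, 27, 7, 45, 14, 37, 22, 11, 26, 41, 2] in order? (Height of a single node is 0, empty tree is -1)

Insertion order: [46, 25, 27, 7, 45, 14, 37, 22, 11, 26, 41, 2]
Tree (level-order array): [46, 25, None, 7, 27, 2, 14, 26, 45, None, None, 11, 22, None, None, 37, None, None, None, None, None, None, 41]
Compute height bottom-up (empty subtree = -1):
  height(2) = 1 + max(-1, -1) = 0
  height(11) = 1 + max(-1, -1) = 0
  height(22) = 1 + max(-1, -1) = 0
  height(14) = 1 + max(0, 0) = 1
  height(7) = 1 + max(0, 1) = 2
  height(26) = 1 + max(-1, -1) = 0
  height(41) = 1 + max(-1, -1) = 0
  height(37) = 1 + max(-1, 0) = 1
  height(45) = 1 + max(1, -1) = 2
  height(27) = 1 + max(0, 2) = 3
  height(25) = 1 + max(2, 3) = 4
  height(46) = 1 + max(4, -1) = 5
Height = 5


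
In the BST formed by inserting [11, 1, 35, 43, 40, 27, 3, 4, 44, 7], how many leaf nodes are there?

Tree built from: [11, 1, 35, 43, 40, 27, 3, 4, 44, 7]
Tree (level-order array): [11, 1, 35, None, 3, 27, 43, None, 4, None, None, 40, 44, None, 7]
Rule: A leaf has 0 children.
Per-node child counts:
  node 11: 2 child(ren)
  node 1: 1 child(ren)
  node 3: 1 child(ren)
  node 4: 1 child(ren)
  node 7: 0 child(ren)
  node 35: 2 child(ren)
  node 27: 0 child(ren)
  node 43: 2 child(ren)
  node 40: 0 child(ren)
  node 44: 0 child(ren)
Matching nodes: [7, 27, 40, 44]
Count of leaf nodes: 4


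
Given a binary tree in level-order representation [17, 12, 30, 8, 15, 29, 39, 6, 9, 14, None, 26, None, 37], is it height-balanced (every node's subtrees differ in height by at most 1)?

Tree (level-order array): [17, 12, 30, 8, 15, 29, 39, 6, 9, 14, None, 26, None, 37]
Definition: a tree is height-balanced if, at every node, |h(left) - h(right)| <= 1 (empty subtree has height -1).
Bottom-up per-node check:
  node 6: h_left=-1, h_right=-1, diff=0 [OK], height=0
  node 9: h_left=-1, h_right=-1, diff=0 [OK], height=0
  node 8: h_left=0, h_right=0, diff=0 [OK], height=1
  node 14: h_left=-1, h_right=-1, diff=0 [OK], height=0
  node 15: h_left=0, h_right=-1, diff=1 [OK], height=1
  node 12: h_left=1, h_right=1, diff=0 [OK], height=2
  node 26: h_left=-1, h_right=-1, diff=0 [OK], height=0
  node 29: h_left=0, h_right=-1, diff=1 [OK], height=1
  node 37: h_left=-1, h_right=-1, diff=0 [OK], height=0
  node 39: h_left=0, h_right=-1, diff=1 [OK], height=1
  node 30: h_left=1, h_right=1, diff=0 [OK], height=2
  node 17: h_left=2, h_right=2, diff=0 [OK], height=3
All nodes satisfy the balance condition.
Result: Balanced


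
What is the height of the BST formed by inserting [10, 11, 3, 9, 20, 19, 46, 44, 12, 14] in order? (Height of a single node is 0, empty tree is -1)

Insertion order: [10, 11, 3, 9, 20, 19, 46, 44, 12, 14]
Tree (level-order array): [10, 3, 11, None, 9, None, 20, None, None, 19, 46, 12, None, 44, None, None, 14]
Compute height bottom-up (empty subtree = -1):
  height(9) = 1 + max(-1, -1) = 0
  height(3) = 1 + max(-1, 0) = 1
  height(14) = 1 + max(-1, -1) = 0
  height(12) = 1 + max(-1, 0) = 1
  height(19) = 1 + max(1, -1) = 2
  height(44) = 1 + max(-1, -1) = 0
  height(46) = 1 + max(0, -1) = 1
  height(20) = 1 + max(2, 1) = 3
  height(11) = 1 + max(-1, 3) = 4
  height(10) = 1 + max(1, 4) = 5
Height = 5


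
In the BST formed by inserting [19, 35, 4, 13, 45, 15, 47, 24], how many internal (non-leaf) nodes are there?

Tree built from: [19, 35, 4, 13, 45, 15, 47, 24]
Tree (level-order array): [19, 4, 35, None, 13, 24, 45, None, 15, None, None, None, 47]
Rule: An internal node has at least one child.
Per-node child counts:
  node 19: 2 child(ren)
  node 4: 1 child(ren)
  node 13: 1 child(ren)
  node 15: 0 child(ren)
  node 35: 2 child(ren)
  node 24: 0 child(ren)
  node 45: 1 child(ren)
  node 47: 0 child(ren)
Matching nodes: [19, 4, 13, 35, 45]
Count of internal (non-leaf) nodes: 5


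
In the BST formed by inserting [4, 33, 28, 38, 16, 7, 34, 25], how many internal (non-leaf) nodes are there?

Tree built from: [4, 33, 28, 38, 16, 7, 34, 25]
Tree (level-order array): [4, None, 33, 28, 38, 16, None, 34, None, 7, 25]
Rule: An internal node has at least one child.
Per-node child counts:
  node 4: 1 child(ren)
  node 33: 2 child(ren)
  node 28: 1 child(ren)
  node 16: 2 child(ren)
  node 7: 0 child(ren)
  node 25: 0 child(ren)
  node 38: 1 child(ren)
  node 34: 0 child(ren)
Matching nodes: [4, 33, 28, 16, 38]
Count of internal (non-leaf) nodes: 5


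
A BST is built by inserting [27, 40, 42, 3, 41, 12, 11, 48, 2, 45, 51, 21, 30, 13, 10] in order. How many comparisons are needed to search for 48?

Search path for 48: 27 -> 40 -> 42 -> 48
Found: True
Comparisons: 4


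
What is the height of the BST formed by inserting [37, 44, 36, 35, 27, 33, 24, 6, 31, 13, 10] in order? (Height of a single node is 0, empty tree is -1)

Insertion order: [37, 44, 36, 35, 27, 33, 24, 6, 31, 13, 10]
Tree (level-order array): [37, 36, 44, 35, None, None, None, 27, None, 24, 33, 6, None, 31, None, None, 13, None, None, 10]
Compute height bottom-up (empty subtree = -1):
  height(10) = 1 + max(-1, -1) = 0
  height(13) = 1 + max(0, -1) = 1
  height(6) = 1 + max(-1, 1) = 2
  height(24) = 1 + max(2, -1) = 3
  height(31) = 1 + max(-1, -1) = 0
  height(33) = 1 + max(0, -1) = 1
  height(27) = 1 + max(3, 1) = 4
  height(35) = 1 + max(4, -1) = 5
  height(36) = 1 + max(5, -1) = 6
  height(44) = 1 + max(-1, -1) = 0
  height(37) = 1 + max(6, 0) = 7
Height = 7


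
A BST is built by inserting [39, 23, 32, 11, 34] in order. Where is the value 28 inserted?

Starting tree (level order): [39, 23, None, 11, 32, None, None, None, 34]
Insertion path: 39 -> 23 -> 32
Result: insert 28 as left child of 32
Final tree (level order): [39, 23, None, 11, 32, None, None, 28, 34]


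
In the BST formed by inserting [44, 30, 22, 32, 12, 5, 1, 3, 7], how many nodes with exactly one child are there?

Tree built from: [44, 30, 22, 32, 12, 5, 1, 3, 7]
Tree (level-order array): [44, 30, None, 22, 32, 12, None, None, None, 5, None, 1, 7, None, 3]
Rule: These are nodes with exactly 1 non-null child.
Per-node child counts:
  node 44: 1 child(ren)
  node 30: 2 child(ren)
  node 22: 1 child(ren)
  node 12: 1 child(ren)
  node 5: 2 child(ren)
  node 1: 1 child(ren)
  node 3: 0 child(ren)
  node 7: 0 child(ren)
  node 32: 0 child(ren)
Matching nodes: [44, 22, 12, 1]
Count of nodes with exactly one child: 4


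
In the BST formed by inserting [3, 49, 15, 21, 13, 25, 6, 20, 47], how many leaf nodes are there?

Tree built from: [3, 49, 15, 21, 13, 25, 6, 20, 47]
Tree (level-order array): [3, None, 49, 15, None, 13, 21, 6, None, 20, 25, None, None, None, None, None, 47]
Rule: A leaf has 0 children.
Per-node child counts:
  node 3: 1 child(ren)
  node 49: 1 child(ren)
  node 15: 2 child(ren)
  node 13: 1 child(ren)
  node 6: 0 child(ren)
  node 21: 2 child(ren)
  node 20: 0 child(ren)
  node 25: 1 child(ren)
  node 47: 0 child(ren)
Matching nodes: [6, 20, 47]
Count of leaf nodes: 3


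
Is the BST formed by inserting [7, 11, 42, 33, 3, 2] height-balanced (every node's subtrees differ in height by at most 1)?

Tree (level-order array): [7, 3, 11, 2, None, None, 42, None, None, 33]
Definition: a tree is height-balanced if, at every node, |h(left) - h(right)| <= 1 (empty subtree has height -1).
Bottom-up per-node check:
  node 2: h_left=-1, h_right=-1, diff=0 [OK], height=0
  node 3: h_left=0, h_right=-1, diff=1 [OK], height=1
  node 33: h_left=-1, h_right=-1, diff=0 [OK], height=0
  node 42: h_left=0, h_right=-1, diff=1 [OK], height=1
  node 11: h_left=-1, h_right=1, diff=2 [FAIL (|-1-1|=2 > 1)], height=2
  node 7: h_left=1, h_right=2, diff=1 [OK], height=3
Node 11 violates the condition: |-1 - 1| = 2 > 1.
Result: Not balanced


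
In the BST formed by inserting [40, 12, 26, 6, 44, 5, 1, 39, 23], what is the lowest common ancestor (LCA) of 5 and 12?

Tree insertion order: [40, 12, 26, 6, 44, 5, 1, 39, 23]
Tree (level-order array): [40, 12, 44, 6, 26, None, None, 5, None, 23, 39, 1]
In a BST, the LCA of p=5, q=12 is the first node v on the
root-to-leaf path with p <= v <= q (go left if both < v, right if both > v).
Walk from root:
  at 40: both 5 and 12 < 40, go left
  at 12: 5 <= 12 <= 12, this is the LCA
LCA = 12


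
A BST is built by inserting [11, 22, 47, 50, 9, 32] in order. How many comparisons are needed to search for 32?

Search path for 32: 11 -> 22 -> 47 -> 32
Found: True
Comparisons: 4


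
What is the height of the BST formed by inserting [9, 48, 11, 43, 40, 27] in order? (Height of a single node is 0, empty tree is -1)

Insertion order: [9, 48, 11, 43, 40, 27]
Tree (level-order array): [9, None, 48, 11, None, None, 43, 40, None, 27]
Compute height bottom-up (empty subtree = -1):
  height(27) = 1 + max(-1, -1) = 0
  height(40) = 1 + max(0, -1) = 1
  height(43) = 1 + max(1, -1) = 2
  height(11) = 1 + max(-1, 2) = 3
  height(48) = 1 + max(3, -1) = 4
  height(9) = 1 + max(-1, 4) = 5
Height = 5


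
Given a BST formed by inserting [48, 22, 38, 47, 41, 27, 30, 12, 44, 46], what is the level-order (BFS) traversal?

Tree insertion order: [48, 22, 38, 47, 41, 27, 30, 12, 44, 46]
Tree (level-order array): [48, 22, None, 12, 38, None, None, 27, 47, None, 30, 41, None, None, None, None, 44, None, 46]
BFS from the root, enqueuing left then right child of each popped node:
  queue [48] -> pop 48, enqueue [22], visited so far: [48]
  queue [22] -> pop 22, enqueue [12, 38], visited so far: [48, 22]
  queue [12, 38] -> pop 12, enqueue [none], visited so far: [48, 22, 12]
  queue [38] -> pop 38, enqueue [27, 47], visited so far: [48, 22, 12, 38]
  queue [27, 47] -> pop 27, enqueue [30], visited so far: [48, 22, 12, 38, 27]
  queue [47, 30] -> pop 47, enqueue [41], visited so far: [48, 22, 12, 38, 27, 47]
  queue [30, 41] -> pop 30, enqueue [none], visited so far: [48, 22, 12, 38, 27, 47, 30]
  queue [41] -> pop 41, enqueue [44], visited so far: [48, 22, 12, 38, 27, 47, 30, 41]
  queue [44] -> pop 44, enqueue [46], visited so far: [48, 22, 12, 38, 27, 47, 30, 41, 44]
  queue [46] -> pop 46, enqueue [none], visited so far: [48, 22, 12, 38, 27, 47, 30, 41, 44, 46]
Result: [48, 22, 12, 38, 27, 47, 30, 41, 44, 46]


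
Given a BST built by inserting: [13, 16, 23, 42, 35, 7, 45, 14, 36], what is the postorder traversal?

Tree insertion order: [13, 16, 23, 42, 35, 7, 45, 14, 36]
Tree (level-order array): [13, 7, 16, None, None, 14, 23, None, None, None, 42, 35, 45, None, 36]
Postorder traversal: [7, 14, 36, 35, 45, 42, 23, 16, 13]


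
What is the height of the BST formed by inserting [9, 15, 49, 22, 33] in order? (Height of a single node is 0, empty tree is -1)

Insertion order: [9, 15, 49, 22, 33]
Tree (level-order array): [9, None, 15, None, 49, 22, None, None, 33]
Compute height bottom-up (empty subtree = -1):
  height(33) = 1 + max(-1, -1) = 0
  height(22) = 1 + max(-1, 0) = 1
  height(49) = 1 + max(1, -1) = 2
  height(15) = 1 + max(-1, 2) = 3
  height(9) = 1 + max(-1, 3) = 4
Height = 4


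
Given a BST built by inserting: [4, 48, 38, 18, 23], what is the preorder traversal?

Tree insertion order: [4, 48, 38, 18, 23]
Tree (level-order array): [4, None, 48, 38, None, 18, None, None, 23]
Preorder traversal: [4, 48, 38, 18, 23]


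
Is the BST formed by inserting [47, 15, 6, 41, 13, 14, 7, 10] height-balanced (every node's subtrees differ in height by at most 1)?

Tree (level-order array): [47, 15, None, 6, 41, None, 13, None, None, 7, 14, None, 10]
Definition: a tree is height-balanced if, at every node, |h(left) - h(right)| <= 1 (empty subtree has height -1).
Bottom-up per-node check:
  node 10: h_left=-1, h_right=-1, diff=0 [OK], height=0
  node 7: h_left=-1, h_right=0, diff=1 [OK], height=1
  node 14: h_left=-1, h_right=-1, diff=0 [OK], height=0
  node 13: h_left=1, h_right=0, diff=1 [OK], height=2
  node 6: h_left=-1, h_right=2, diff=3 [FAIL (|-1-2|=3 > 1)], height=3
  node 41: h_left=-1, h_right=-1, diff=0 [OK], height=0
  node 15: h_left=3, h_right=0, diff=3 [FAIL (|3-0|=3 > 1)], height=4
  node 47: h_left=4, h_right=-1, diff=5 [FAIL (|4--1|=5 > 1)], height=5
Node 6 violates the condition: |-1 - 2| = 3 > 1.
Result: Not balanced


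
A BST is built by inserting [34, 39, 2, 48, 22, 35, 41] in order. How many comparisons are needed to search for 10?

Search path for 10: 34 -> 2 -> 22
Found: False
Comparisons: 3


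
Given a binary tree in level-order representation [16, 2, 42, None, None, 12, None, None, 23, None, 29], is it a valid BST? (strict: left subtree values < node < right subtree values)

Level-order array: [16, 2, 42, None, None, 12, None, None, 23, None, 29]
Validate using subtree bounds (lo, hi): at each node, require lo < value < hi,
then recurse left with hi=value and right with lo=value.
Preorder trace (stopping at first violation):
  at node 16 with bounds (-inf, +inf): OK
  at node 2 with bounds (-inf, 16): OK
  at node 42 with bounds (16, +inf): OK
  at node 12 with bounds (16, 42): VIOLATION
Node 12 violates its bound: not (16 < 12 < 42).
Result: Not a valid BST


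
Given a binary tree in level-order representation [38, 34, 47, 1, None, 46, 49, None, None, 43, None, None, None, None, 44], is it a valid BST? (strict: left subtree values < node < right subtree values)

Level-order array: [38, 34, 47, 1, None, 46, 49, None, None, 43, None, None, None, None, 44]
Validate using subtree bounds (lo, hi): at each node, require lo < value < hi,
then recurse left with hi=value and right with lo=value.
Preorder trace (stopping at first violation):
  at node 38 with bounds (-inf, +inf): OK
  at node 34 with bounds (-inf, 38): OK
  at node 1 with bounds (-inf, 34): OK
  at node 47 with bounds (38, +inf): OK
  at node 46 with bounds (38, 47): OK
  at node 43 with bounds (38, 46): OK
  at node 44 with bounds (43, 46): OK
  at node 49 with bounds (47, +inf): OK
No violation found at any node.
Result: Valid BST


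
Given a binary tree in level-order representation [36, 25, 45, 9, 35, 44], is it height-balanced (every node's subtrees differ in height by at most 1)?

Tree (level-order array): [36, 25, 45, 9, 35, 44]
Definition: a tree is height-balanced if, at every node, |h(left) - h(right)| <= 1 (empty subtree has height -1).
Bottom-up per-node check:
  node 9: h_left=-1, h_right=-1, diff=0 [OK], height=0
  node 35: h_left=-1, h_right=-1, diff=0 [OK], height=0
  node 25: h_left=0, h_right=0, diff=0 [OK], height=1
  node 44: h_left=-1, h_right=-1, diff=0 [OK], height=0
  node 45: h_left=0, h_right=-1, diff=1 [OK], height=1
  node 36: h_left=1, h_right=1, diff=0 [OK], height=2
All nodes satisfy the balance condition.
Result: Balanced


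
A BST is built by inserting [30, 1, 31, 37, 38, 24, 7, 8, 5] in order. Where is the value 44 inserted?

Starting tree (level order): [30, 1, 31, None, 24, None, 37, 7, None, None, 38, 5, 8]
Insertion path: 30 -> 31 -> 37 -> 38
Result: insert 44 as right child of 38
Final tree (level order): [30, 1, 31, None, 24, None, 37, 7, None, None, 38, 5, 8, None, 44]


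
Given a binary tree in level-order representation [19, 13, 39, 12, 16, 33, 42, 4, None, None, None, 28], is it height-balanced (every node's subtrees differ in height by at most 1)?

Tree (level-order array): [19, 13, 39, 12, 16, 33, 42, 4, None, None, None, 28]
Definition: a tree is height-balanced if, at every node, |h(left) - h(right)| <= 1 (empty subtree has height -1).
Bottom-up per-node check:
  node 4: h_left=-1, h_right=-1, diff=0 [OK], height=0
  node 12: h_left=0, h_right=-1, diff=1 [OK], height=1
  node 16: h_left=-1, h_right=-1, diff=0 [OK], height=0
  node 13: h_left=1, h_right=0, diff=1 [OK], height=2
  node 28: h_left=-1, h_right=-1, diff=0 [OK], height=0
  node 33: h_left=0, h_right=-1, diff=1 [OK], height=1
  node 42: h_left=-1, h_right=-1, diff=0 [OK], height=0
  node 39: h_left=1, h_right=0, diff=1 [OK], height=2
  node 19: h_left=2, h_right=2, diff=0 [OK], height=3
All nodes satisfy the balance condition.
Result: Balanced


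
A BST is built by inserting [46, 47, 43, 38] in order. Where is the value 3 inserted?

Starting tree (level order): [46, 43, 47, 38]
Insertion path: 46 -> 43 -> 38
Result: insert 3 as left child of 38
Final tree (level order): [46, 43, 47, 38, None, None, None, 3]


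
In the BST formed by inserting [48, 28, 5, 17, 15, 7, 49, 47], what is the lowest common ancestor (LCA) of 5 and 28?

Tree insertion order: [48, 28, 5, 17, 15, 7, 49, 47]
Tree (level-order array): [48, 28, 49, 5, 47, None, None, None, 17, None, None, 15, None, 7]
In a BST, the LCA of p=5, q=28 is the first node v on the
root-to-leaf path with p <= v <= q (go left if both < v, right if both > v).
Walk from root:
  at 48: both 5 and 28 < 48, go left
  at 28: 5 <= 28 <= 28, this is the LCA
LCA = 28


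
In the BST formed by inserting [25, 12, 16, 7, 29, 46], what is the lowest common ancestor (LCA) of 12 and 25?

Tree insertion order: [25, 12, 16, 7, 29, 46]
Tree (level-order array): [25, 12, 29, 7, 16, None, 46]
In a BST, the LCA of p=12, q=25 is the first node v on the
root-to-leaf path with p <= v <= q (go left if both < v, right if both > v).
Walk from root:
  at 25: 12 <= 25 <= 25, this is the LCA
LCA = 25


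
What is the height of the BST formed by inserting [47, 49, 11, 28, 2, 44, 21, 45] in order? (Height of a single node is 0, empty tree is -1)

Insertion order: [47, 49, 11, 28, 2, 44, 21, 45]
Tree (level-order array): [47, 11, 49, 2, 28, None, None, None, None, 21, 44, None, None, None, 45]
Compute height bottom-up (empty subtree = -1):
  height(2) = 1 + max(-1, -1) = 0
  height(21) = 1 + max(-1, -1) = 0
  height(45) = 1 + max(-1, -1) = 0
  height(44) = 1 + max(-1, 0) = 1
  height(28) = 1 + max(0, 1) = 2
  height(11) = 1 + max(0, 2) = 3
  height(49) = 1 + max(-1, -1) = 0
  height(47) = 1 + max(3, 0) = 4
Height = 4


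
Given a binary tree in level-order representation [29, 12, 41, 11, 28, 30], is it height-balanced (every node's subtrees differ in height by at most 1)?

Tree (level-order array): [29, 12, 41, 11, 28, 30]
Definition: a tree is height-balanced if, at every node, |h(left) - h(right)| <= 1 (empty subtree has height -1).
Bottom-up per-node check:
  node 11: h_left=-1, h_right=-1, diff=0 [OK], height=0
  node 28: h_left=-1, h_right=-1, diff=0 [OK], height=0
  node 12: h_left=0, h_right=0, diff=0 [OK], height=1
  node 30: h_left=-1, h_right=-1, diff=0 [OK], height=0
  node 41: h_left=0, h_right=-1, diff=1 [OK], height=1
  node 29: h_left=1, h_right=1, diff=0 [OK], height=2
All nodes satisfy the balance condition.
Result: Balanced
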